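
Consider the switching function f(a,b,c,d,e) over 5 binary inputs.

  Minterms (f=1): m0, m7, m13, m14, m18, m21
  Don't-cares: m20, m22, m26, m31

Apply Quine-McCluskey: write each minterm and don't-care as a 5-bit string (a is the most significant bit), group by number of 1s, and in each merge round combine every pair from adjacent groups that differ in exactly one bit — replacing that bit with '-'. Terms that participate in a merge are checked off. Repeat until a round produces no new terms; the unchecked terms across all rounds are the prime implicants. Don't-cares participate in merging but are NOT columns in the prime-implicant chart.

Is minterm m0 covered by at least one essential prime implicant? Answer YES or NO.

[col 0] 00000, 00111, 01101, 01110, 10010*, 10100*, 10101*, 10110*, 11010*, 11111
[col 1] 1-010, 10-10, 101-0, 1010-
Prime implicants: 00000, 00111, 01101, 01110, 1-010, 10-10, 101-0, 1010-, 11111
PI chart (minterm → PIs covering it):
  0 | 00000  (sole → essential)
  7 | 00111  (sole → essential)
  13 | 01101  (sole → essential)
  14 | 01110  (sole → essential)
  18 | 1-010,10-10
  21 | 1010-  (sole → essential)
Essential prime implicants: 00000, 00111, 01101, 01110, 1010-

YES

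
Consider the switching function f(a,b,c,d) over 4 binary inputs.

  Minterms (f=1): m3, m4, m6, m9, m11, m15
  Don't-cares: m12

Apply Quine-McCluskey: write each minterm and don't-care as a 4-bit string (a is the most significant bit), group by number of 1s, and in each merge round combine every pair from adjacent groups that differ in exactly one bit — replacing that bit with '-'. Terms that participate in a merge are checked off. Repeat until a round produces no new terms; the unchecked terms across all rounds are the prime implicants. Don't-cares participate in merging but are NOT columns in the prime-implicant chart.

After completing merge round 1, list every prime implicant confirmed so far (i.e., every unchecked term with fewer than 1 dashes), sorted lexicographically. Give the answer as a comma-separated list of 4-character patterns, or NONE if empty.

NONE

size-2^0 implicants → 0011(✓)  0100(✓)  0110(✓)  1001(✓)  1011(✓)  1100(✓)  1111(✓)
size-2^1 implicants → -011  -100  01-0  1-11  10-1
Unchecked terms (primes): -011, -100, 01-0, 1-11, 10-1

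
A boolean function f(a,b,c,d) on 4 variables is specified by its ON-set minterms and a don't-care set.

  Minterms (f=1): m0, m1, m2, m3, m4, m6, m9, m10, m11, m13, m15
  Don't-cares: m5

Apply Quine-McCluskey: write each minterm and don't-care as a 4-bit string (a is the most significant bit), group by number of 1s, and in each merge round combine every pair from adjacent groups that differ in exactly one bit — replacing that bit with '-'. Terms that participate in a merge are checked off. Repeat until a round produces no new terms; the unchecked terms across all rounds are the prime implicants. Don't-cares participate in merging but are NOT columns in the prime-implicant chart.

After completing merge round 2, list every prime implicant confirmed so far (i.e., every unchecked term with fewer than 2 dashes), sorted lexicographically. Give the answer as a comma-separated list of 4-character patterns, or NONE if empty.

NONE

[col 0] 0000*, 0001*, 0010*, 0011*, 0100*, 0101*, 0110*, 1001*, 1010*, 1011*, 1101*, 1111*
[col 1] -001*, -010*, -011*, -101*, 0-00*, 0-01*, 0-10*, 00-0*, 00-1*, 000-*, 001-*, 01-0*, 010-*, 1-01*, 1-11*, 10-1*, 101-*, 11-1*
[col 2] --01, -0-1, -01-, 0--0, 0-0-, 00--, 1--1
Prime implicants: --01, -0-1, -01-, 0--0, 0-0-, 00--, 1--1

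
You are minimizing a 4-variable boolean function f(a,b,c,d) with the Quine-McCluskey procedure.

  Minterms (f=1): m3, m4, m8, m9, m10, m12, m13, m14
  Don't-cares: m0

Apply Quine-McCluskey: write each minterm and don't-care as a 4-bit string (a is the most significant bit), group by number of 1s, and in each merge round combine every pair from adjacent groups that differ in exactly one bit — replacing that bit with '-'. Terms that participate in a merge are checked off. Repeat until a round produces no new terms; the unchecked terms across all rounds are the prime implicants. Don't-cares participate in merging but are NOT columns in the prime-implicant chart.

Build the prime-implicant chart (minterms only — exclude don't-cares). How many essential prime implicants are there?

[col 0] 0000*, 0011, 0100*, 1000*, 1001*, 1010*, 1100*, 1101*, 1110*
[col 1] -000*, -100*, 0-00*, 1-00*, 1-01*, 1-10*, 10-0*, 100-*, 11-0*, 110-*
[col 2] --00, 1--0, 1-0-
Prime implicants: --00, 0011, 1--0, 1-0-
PI chart (minterm → PIs covering it):
  3 | 0011  (sole → essential)
  4 | --00  (sole → essential)
  8 | --00,1--0,1-0-
  9 | 1-0-  (sole → essential)
  10 | 1--0  (sole → essential)
  12 | --00,1--0,1-0-
  13 | 1-0-  (sole → essential)
  14 | 1--0  (sole → essential)
Essential prime implicants: --00, 0011, 1--0, 1-0-

4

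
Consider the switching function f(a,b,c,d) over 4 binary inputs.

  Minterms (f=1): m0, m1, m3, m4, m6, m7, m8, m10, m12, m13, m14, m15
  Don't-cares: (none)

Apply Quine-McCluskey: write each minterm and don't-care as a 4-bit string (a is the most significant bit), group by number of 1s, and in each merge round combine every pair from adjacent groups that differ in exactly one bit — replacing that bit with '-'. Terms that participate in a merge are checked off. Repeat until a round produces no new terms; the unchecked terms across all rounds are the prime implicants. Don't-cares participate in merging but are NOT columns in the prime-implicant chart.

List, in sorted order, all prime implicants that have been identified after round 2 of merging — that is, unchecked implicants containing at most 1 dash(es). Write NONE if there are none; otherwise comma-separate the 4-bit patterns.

Round 0: 0000✓ 0001✓ 0011✓ 0100✓ 0110✓ 0111✓ 1000✓ 1010✓ 1100✓ 1101✓ 1110✓ 1111✓
Round 1: -000✓ -100✓ -110✓ -111✓ 0-00✓ 0-11 00-1 000- 01-0✓ 011-✓ 1-00✓ 1-10✓ 10-0✓ 11-0✓ 11-1✓ 110-✓ 111-✓
Round 2: --00 -1-0 -11- 1--0 11--
PIs = {--00, -1-0, -11-, 0-11, 00-1, 000-, 1--0, 11--}

0-11, 00-1, 000-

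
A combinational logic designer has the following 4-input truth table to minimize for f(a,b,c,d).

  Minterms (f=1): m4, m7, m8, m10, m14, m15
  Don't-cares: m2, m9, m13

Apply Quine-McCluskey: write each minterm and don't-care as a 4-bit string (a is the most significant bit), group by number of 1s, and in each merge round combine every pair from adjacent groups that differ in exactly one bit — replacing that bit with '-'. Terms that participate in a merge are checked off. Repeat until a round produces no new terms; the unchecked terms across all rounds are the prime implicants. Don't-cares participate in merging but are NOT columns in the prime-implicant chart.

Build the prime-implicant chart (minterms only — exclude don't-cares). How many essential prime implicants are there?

2

size-2^0 implicants → 0010(✓)  0100  0111(✓)  1000(✓)  1001(✓)  1010(✓)  1101(✓)  1110(✓)  1111(✓)
size-2^1 implicants → -010  -111  1-01  1-10  10-0  100-  11-1  111-
Unchecked terms (primes): -010, -111, 0100, 1-01, 1-10, 10-0, 100-, 11-1, 111-
Minterm coverage:
  m4 ⊆ 0100 [E]
  m7 ⊆ -111 [E]
  m8 ⊆ 10-0,100-
  m10 ⊆ -010,1-10,10-0
  m14 ⊆ 1-10,111-
  m15 ⊆ -111,11-1,111-
E = {-111, 0100}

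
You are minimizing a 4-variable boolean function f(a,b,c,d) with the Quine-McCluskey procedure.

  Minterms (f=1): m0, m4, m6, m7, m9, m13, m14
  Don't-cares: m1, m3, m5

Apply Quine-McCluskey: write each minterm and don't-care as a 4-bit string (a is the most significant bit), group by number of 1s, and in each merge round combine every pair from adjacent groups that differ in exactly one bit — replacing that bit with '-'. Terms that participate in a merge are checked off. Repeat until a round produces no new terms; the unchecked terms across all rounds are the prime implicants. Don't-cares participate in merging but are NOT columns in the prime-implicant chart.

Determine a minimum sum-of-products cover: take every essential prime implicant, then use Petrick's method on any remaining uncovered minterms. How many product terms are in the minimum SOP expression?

4

size-2^0 implicants → 0000(✓)  0001(✓)  0011(✓)  0100(✓)  0101(✓)  0110(✓)  0111(✓)  1001(✓)  1101(✓)  1110(✓)
size-2^1 implicants → -001(✓)  -101(✓)  -110  0-00(✓)  0-01(✓)  0-11(✓)  00-1(✓)  000-(✓)  01-0(✓)  01-1(✓)  010-(✓)  011-(✓)  1-01(✓)
size-2^2 implicants → --01  0--1  0-0-  01--
Unchecked terms (primes): --01, -110, 0--1, 0-0-, 01--
Minterm coverage:
  m0 ⊆ 0-0- [E]
  m4 ⊆ 0-0-,01--
  m6 ⊆ -110,01--
  m7 ⊆ 0--1,01--
  m9 ⊆ --01 [E]
  m13 ⊆ --01 [E]
  m14 ⊆ -110 [E]
E = {--01, -110, 0-0-}
Petrick residual → 0--1
Cover = c'd + bcd' + a'd + a'c'  |cover|=4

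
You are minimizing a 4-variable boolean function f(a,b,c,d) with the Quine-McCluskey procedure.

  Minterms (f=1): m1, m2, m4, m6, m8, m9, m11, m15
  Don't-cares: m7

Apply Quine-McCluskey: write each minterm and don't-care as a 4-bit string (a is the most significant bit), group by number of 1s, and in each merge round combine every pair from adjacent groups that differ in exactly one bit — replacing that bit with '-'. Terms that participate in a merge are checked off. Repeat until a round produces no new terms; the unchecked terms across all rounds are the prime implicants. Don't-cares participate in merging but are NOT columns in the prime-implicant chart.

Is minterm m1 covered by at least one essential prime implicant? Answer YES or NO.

YES

size-2^0 implicants → 0001(✓)  0010(✓)  0100(✓)  0110(✓)  0111(✓)  1000(✓)  1001(✓)  1011(✓)  1111(✓)
size-2^1 implicants → -001  -111  0-10  01-0  011-  1-11  10-1  100-
Unchecked terms (primes): -001, -111, 0-10, 01-0, 011-, 1-11, 10-1, 100-
Minterm coverage:
  m1 ⊆ -001 [E]
  m2 ⊆ 0-10 [E]
  m4 ⊆ 01-0 [E]
  m6 ⊆ 0-10,01-0,011-
  m8 ⊆ 100- [E]
  m9 ⊆ -001,10-1,100-
  m11 ⊆ 1-11,10-1
  m15 ⊆ -111,1-11
E = {-001, 0-10, 01-0, 100-}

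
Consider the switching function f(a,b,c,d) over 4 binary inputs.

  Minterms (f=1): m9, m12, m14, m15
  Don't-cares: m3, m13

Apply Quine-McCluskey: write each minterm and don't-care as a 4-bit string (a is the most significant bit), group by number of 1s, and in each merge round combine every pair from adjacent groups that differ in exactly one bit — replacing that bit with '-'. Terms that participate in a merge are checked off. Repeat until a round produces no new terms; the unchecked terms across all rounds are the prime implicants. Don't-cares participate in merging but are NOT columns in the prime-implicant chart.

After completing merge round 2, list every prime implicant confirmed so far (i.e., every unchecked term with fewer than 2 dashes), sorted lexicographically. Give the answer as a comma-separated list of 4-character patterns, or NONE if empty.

Round 0: 0011 1001✓ 1100✓ 1101✓ 1110✓ 1111✓
Round 1: 1-01 11-0✓ 11-1✓ 110-✓ 111-✓
Round 2: 11--
PIs = {0011, 1-01, 11--}

0011, 1-01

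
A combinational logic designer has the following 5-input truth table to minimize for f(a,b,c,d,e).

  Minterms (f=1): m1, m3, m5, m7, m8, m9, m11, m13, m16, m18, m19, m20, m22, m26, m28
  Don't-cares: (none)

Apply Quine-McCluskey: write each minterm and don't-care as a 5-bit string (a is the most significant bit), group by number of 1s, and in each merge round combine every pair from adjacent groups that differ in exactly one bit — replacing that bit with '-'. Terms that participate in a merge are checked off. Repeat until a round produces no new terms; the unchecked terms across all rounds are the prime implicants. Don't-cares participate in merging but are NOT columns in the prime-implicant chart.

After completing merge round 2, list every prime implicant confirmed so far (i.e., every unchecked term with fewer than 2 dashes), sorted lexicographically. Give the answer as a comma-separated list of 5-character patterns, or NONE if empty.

size-2^0 implicants → 00001(✓)  00011(✓)  00101(✓)  00111(✓)  01000(✓)  01001(✓)  01011(✓)  01101(✓)  10000(✓)  10010(✓)  10011(✓)  10100(✓)  10110(✓)  11010(✓)  11100(✓)
size-2^1 implicants → -0011  0-001(✓)  0-011(✓)  0-101(✓)  00-01(✓)  00-11(✓)  000-1(✓)  001-1(✓)  01-01(✓)  010-1(✓)  0100-  1-010  1-100  10-00(✓)  10-10(✓)  100-0(✓)  1001-  101-0(✓)
size-2^2 implicants → 0--01  0-0-1  00--1  10--0
Unchecked terms (primes): -0011, 0--01, 0-0-1, 00--1, 0100-, 1-010, 1-100, 10--0, 1001-

-0011, 0100-, 1-010, 1-100, 1001-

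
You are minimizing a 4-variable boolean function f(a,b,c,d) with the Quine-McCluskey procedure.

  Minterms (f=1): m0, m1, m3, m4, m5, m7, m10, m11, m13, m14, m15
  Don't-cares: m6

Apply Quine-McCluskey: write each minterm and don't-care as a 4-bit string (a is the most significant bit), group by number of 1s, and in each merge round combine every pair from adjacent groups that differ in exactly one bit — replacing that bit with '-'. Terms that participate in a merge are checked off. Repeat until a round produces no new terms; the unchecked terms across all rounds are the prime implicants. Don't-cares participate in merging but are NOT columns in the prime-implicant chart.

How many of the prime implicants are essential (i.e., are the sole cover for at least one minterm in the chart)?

size-2^0 implicants → 0000(✓)  0001(✓)  0011(✓)  0100(✓)  0101(✓)  0110(✓)  0111(✓)  1010(✓)  1011(✓)  1101(✓)  1110(✓)  1111(✓)
size-2^1 implicants → -011(✓)  -101(✓)  -110(✓)  -111(✓)  0-00(✓)  0-01(✓)  0-11(✓)  00-1(✓)  000-(✓)  01-0(✓)  01-1(✓)  010-(✓)  011-(✓)  1-10(✓)  1-11(✓)  101-(✓)  11-1(✓)  111-(✓)
size-2^2 implicants → --11  -1-1  -11-  0--1  0-0-  01--  1-1-
Unchecked terms (primes): --11, -1-1, -11-, 0--1, 0-0-, 01--, 1-1-
Minterm coverage:
  m0 ⊆ 0-0- [E]
  m1 ⊆ 0--1,0-0-
  m3 ⊆ --11,0--1
  m4 ⊆ 0-0-,01--
  m5 ⊆ -1-1,0--1,0-0-,01--
  m7 ⊆ --11,-1-1,-11-,0--1,01--
  m10 ⊆ 1-1- [E]
  m11 ⊆ --11,1-1-
  m13 ⊆ -1-1 [E]
  m14 ⊆ -11-,1-1-
  m15 ⊆ --11,-1-1,-11-,1-1-
E = {-1-1, 0-0-, 1-1-}

3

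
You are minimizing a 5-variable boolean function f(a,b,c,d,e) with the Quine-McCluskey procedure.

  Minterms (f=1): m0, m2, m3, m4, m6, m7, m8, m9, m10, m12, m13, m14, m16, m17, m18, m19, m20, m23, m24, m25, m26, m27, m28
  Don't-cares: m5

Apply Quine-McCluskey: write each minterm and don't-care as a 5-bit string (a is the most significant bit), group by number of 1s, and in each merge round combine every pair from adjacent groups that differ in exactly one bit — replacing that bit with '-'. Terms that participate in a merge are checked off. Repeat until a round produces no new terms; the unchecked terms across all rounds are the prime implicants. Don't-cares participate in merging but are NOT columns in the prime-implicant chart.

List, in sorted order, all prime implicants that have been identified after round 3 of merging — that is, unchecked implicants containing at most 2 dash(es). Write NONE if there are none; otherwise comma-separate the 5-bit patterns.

Round 0: 00000✓ 00010✓ 00011✓ 00100✓ 00101✓ 00110✓ 00111✓ 01000✓ 01001✓ 01010✓ 01100✓ 01101✓ 01110✓ 10000✓ 10001✓ 10010✓ 10011✓ 10100✓ 10111✓ 11000✓ 11001✓ 11010✓ 11011✓ 11100✓
Round 1: -0000✓ -0010✓ -0011✓ -0100✓ -0111✓ -1000✓ -1001✓ -1010✓ -1100✓ 0-000✓ 0-010✓ 0-100✓ 0-101✓ 0-110✓ 00-00✓ 00-10✓ 00-11✓ 000-0✓ 0001-✓ 001-0✓ 001-1✓ 0010-✓ 0011-✓ 01-00✓ 01-01✓ 01-10✓ 010-0✓ 0100-✓ 011-0✓ 0110-✓ 1-000✓ 1-001✓ 1-010✓ 1-011✓ 1-100✓ 10-00✓ 10-11✓ 100-0✓ 100-1✓ 1000-✓ 1001-✓ 11-00✓ 110-0✓ 110-1✓ 1100-✓ 1101-✓
Round 2: --000✓ --010✓ --100✓ -0-00✓ -0-11 -00-0✓ -001- -1-00✓ -10-0✓ -100- 0--00✓ 0--10✓ 0-0-0✓ 0-1-0✓ 0-10- 00--0✓ 00-1- 001-- 01--0✓ 01-0- 1--00✓ 1-0-0✓ 1-0-1✓ 1-00-✓ 1-01-✓ 100--✓ 110--✓
Round 3: ---00 --0-0 0---0 1-0--
PIs = {---00, --0-0, -0-11, -001-, -100-, 0---0, 0-10-, 00-1-, 001--, 01-0-, 1-0--}

-0-11, -001-, -100-, 0-10-, 00-1-, 001--, 01-0-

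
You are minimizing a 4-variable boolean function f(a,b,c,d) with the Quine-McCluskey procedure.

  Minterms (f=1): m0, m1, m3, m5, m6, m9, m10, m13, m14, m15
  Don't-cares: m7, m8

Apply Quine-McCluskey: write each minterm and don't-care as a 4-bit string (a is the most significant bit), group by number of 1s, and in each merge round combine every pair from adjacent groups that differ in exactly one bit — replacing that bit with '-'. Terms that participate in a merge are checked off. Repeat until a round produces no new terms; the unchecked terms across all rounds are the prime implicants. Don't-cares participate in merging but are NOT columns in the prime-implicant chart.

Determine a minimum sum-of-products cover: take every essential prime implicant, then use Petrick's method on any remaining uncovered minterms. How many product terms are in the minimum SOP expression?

Round 0: 0000✓ 0001✓ 0011✓ 0101✓ 0110✓ 0111✓ 1000✓ 1001✓ 1010✓ 1101✓ 1110✓ 1111✓
Round 1: -000✓ -001✓ -101✓ -110✓ -111✓ 0-01✓ 0-11✓ 00-1✓ 000-✓ 01-1✓ 011-✓ 1-01✓ 1-10 10-0 100-✓ 11-1✓ 111-✓
Round 2: --01 -00- -1-1 -11- 0--1
PIs = {--01, -00-, -1-1, -11-, 0--1, 1-10, 10-0}
Coverage chart:
  m0: -00- ←essential
  m1: --01,-00-,0--1
  m3: 0--1 ←essential
  m5: --01,-1-1,0--1
  m6: -11- ←essential
  m9: --01,-00-
  m10: 1-10,10-0
  m13: --01,-1-1
  m14: -11-,1-10
  m15: -1-1,-11-
Essential: -00-, -11-, 0--1
Petrick residual → --01, 1-10
Min cover (5 terms): c'd + b'c' + bc + a'd + acd'

5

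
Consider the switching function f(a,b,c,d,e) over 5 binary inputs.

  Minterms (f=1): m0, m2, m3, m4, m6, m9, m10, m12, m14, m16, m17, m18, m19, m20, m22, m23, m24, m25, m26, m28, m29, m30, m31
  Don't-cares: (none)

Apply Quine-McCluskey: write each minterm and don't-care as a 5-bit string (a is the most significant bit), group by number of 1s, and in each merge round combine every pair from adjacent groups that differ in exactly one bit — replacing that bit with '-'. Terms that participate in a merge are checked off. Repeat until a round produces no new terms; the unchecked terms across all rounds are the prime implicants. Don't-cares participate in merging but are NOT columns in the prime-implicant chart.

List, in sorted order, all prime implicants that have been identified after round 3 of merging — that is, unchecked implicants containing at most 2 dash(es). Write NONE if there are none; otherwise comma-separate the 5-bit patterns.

[col 0] 00000*, 00010*, 00011*, 00100*, 00110*, 01001*, 01010*, 01100*, 01110*, 10000*, 10001*, 10010*, 10011*, 10100*, 10110*, 10111*, 11000*, 11001*, 11010*, 11100*, 11101*, 11110*, 11111*
[col 1] -0000*, -0010*, -0011*, -0100*, -0110*, -1001, -1010*, -1100*, -1110*, 0-010*, 0-100*, 0-110*, 00-00*, 00-10*, 000-0*, 0001-*, 001-0*, 01-10*, 011-0*, 1-000*, 1-001*, 1-010*, 1-100*, 1-110*, 1-111*, 10-00*, 10-10*, 10-11*, 100-0*, 100-1*, 1000-*, 1001-*, 101-0*, 1011-*, 11-00*, 11-01*, 11-10*, 110-0*, 1100-*, 111-0*, 111-1*, 1110-*, 1111-*
[col 2] --010*, --100*, --110*, -0-00*, -0-10*, -00-0*, -001-, -01-0*, -1-10*, -11-0*, 0--10*, 0-1-0*, 00--0*, 1--00*, 1--10*, 1-0-0*, 1-00-, 1-1-0*, 1-11-, 10--0*, 10-1-, 100--, 11--0*, 11-0-, 111--
[col 3] ---10, --1-0, -0--0, 1---0
Prime implicants: ---10, --1-0, -0--0, -001-, -1001, 1---0, 1-00-, 1-11-, 10-1-, 100--, 11-0-, 111--

-001-, -1001, 1-00-, 1-11-, 10-1-, 100--, 11-0-, 111--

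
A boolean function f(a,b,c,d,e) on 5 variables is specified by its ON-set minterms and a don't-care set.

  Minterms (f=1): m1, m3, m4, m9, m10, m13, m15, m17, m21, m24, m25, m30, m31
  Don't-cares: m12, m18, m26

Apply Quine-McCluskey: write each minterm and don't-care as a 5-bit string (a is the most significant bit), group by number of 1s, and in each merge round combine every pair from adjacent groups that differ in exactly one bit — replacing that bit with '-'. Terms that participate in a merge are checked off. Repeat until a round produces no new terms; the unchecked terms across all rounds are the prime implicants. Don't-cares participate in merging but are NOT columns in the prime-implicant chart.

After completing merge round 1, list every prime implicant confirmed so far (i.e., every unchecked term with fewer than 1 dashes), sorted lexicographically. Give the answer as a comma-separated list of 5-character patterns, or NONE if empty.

size-2^0 implicants → 00001(✓)  00011(✓)  00100(✓)  01001(✓)  01010(✓)  01100(✓)  01101(✓)  01111(✓)  10001(✓)  10010(✓)  10101(✓)  11000(✓)  11001(✓)  11010(✓)  11110(✓)  11111(✓)
size-2^1 implicants → -0001(✓)  -1001(✓)  -1010  -1111  0-001(✓)  0-100  000-1  01-01  011-1  0110-  1-001(✓)  1-010  10-01  11-10  110-0  1100-  1111-
size-2^2 implicants → --001
Unchecked terms (primes): --001, -1010, -1111, 0-100, 000-1, 01-01, 011-1, 0110-, 1-010, 10-01, 11-10, 110-0, 1100-, 1111-

NONE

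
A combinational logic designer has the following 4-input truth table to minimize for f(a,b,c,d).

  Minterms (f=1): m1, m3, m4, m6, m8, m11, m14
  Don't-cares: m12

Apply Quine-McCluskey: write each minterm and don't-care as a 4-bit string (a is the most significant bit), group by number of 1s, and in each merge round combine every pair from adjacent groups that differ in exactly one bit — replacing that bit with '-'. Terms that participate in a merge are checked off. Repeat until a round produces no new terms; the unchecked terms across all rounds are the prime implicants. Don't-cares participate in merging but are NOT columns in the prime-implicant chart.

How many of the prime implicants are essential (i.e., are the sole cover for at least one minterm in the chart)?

[col 0] 0001*, 0011*, 0100*, 0110*, 1000*, 1011*, 1100*, 1110*
[col 1] -011, -100*, -110*, 00-1, 01-0*, 1-00, 11-0*
[col 2] -1-0
Prime implicants: -011, -1-0, 00-1, 1-00
PI chart (minterm → PIs covering it):
  1 | 00-1  (sole → essential)
  3 | -011,00-1
  4 | -1-0  (sole → essential)
  6 | -1-0  (sole → essential)
  8 | 1-00  (sole → essential)
  11 | -011  (sole → essential)
  14 | -1-0  (sole → essential)
Essential prime implicants: -011, -1-0, 00-1, 1-00

4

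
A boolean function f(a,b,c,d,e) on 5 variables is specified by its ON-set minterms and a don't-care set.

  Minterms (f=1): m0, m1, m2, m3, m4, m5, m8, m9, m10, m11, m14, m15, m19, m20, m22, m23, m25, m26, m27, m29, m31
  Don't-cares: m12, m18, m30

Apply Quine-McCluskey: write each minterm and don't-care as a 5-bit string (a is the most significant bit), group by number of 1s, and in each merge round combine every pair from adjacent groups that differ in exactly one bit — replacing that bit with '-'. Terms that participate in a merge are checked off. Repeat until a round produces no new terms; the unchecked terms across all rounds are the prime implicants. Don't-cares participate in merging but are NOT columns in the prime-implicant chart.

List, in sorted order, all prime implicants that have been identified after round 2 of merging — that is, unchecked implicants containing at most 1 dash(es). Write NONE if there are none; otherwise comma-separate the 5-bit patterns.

[col 0] 00000*, 00001*, 00010*, 00011*, 00100*, 00101*, 01000*, 01001*, 01010*, 01011*, 01100*, 01110*, 01111*, 10010*, 10011*, 10100*, 10110*, 10111*, 11001*, 11010*, 11011*, 11101*, 11110*, 11111*
[col 1] -0010*, -0011*, -0100, -1001*, -1010*, -1011*, -1110*, -1111*, 0-000*, 0-001*, 0-010*, 0-011*, 0-100*, 00-00*, 00-01*, 000-0*, 000-1*, 0000-*, 0001-*, 0010-*, 01-00*, 01-10*, 01-11*, 010-0*, 010-1*, 0100-*, 0101-*, 011-0*, 0111-*, 1-010*, 1-011*, 1-110*, 1-111*, 10-10*, 10-11*, 1001-*, 101-0, 1011-*, 11-01*, 11-10*, 11-11*, 110-1*, 1101-*, 111-1*, 1111-*
[col 2] --010*, --011*, -001-*, -1-10*, -1-11*, -10-1, -101-*, -111-*, 0--00, 0-0-0*, 0-0-1*, 0-00-*, 0-01-*, 00-0-, 000--*, 01--0, 01-1-*, 010--*, 1--10*, 1--11*, 1-01-*, 1-11-*, 10-1-*, 11--1, 11-1-*
[col 3] --01-, -1-1-, 0-0--, 1--1-
Prime implicants: --01-, -0100, -1-1-, -10-1, 0--00, 0-0--, 00-0-, 01--0, 1--1-, 101-0, 11--1

-0100, 101-0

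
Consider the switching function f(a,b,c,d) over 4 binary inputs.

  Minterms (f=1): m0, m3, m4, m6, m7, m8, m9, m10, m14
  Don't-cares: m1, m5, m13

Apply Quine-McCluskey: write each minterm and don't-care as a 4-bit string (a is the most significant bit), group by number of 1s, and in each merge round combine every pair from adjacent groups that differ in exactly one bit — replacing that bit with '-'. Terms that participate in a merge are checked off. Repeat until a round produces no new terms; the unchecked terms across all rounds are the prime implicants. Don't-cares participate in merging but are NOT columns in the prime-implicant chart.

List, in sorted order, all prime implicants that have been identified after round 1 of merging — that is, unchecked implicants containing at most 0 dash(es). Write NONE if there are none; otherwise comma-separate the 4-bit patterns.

NONE

size-2^0 implicants → 0000(✓)  0001(✓)  0011(✓)  0100(✓)  0101(✓)  0110(✓)  0111(✓)  1000(✓)  1001(✓)  1010(✓)  1101(✓)  1110(✓)
size-2^1 implicants → -000(✓)  -001(✓)  -101(✓)  -110  0-00(✓)  0-01(✓)  0-11(✓)  00-1(✓)  000-(✓)  01-0(✓)  01-1(✓)  010-(✓)  011-(✓)  1-01(✓)  1-10  10-0  100-(✓)
size-2^2 implicants → --01  -00-  0--1  0-0-  01--
Unchecked terms (primes): --01, -00-, -110, 0--1, 0-0-, 01--, 1-10, 10-0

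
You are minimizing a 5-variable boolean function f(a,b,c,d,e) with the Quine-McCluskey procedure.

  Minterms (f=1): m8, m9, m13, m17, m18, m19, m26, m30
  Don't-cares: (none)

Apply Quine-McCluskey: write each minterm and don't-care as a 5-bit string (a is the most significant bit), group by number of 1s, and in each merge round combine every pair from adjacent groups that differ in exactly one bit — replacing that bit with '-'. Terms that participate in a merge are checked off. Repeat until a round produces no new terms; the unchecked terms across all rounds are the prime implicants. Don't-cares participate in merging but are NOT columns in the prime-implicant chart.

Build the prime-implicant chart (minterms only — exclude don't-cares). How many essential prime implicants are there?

size-2^0 implicants → 01000(✓)  01001(✓)  01101(✓)  10001(✓)  10010(✓)  10011(✓)  11010(✓)  11110(✓)
size-2^1 implicants → 01-01  0100-  1-010  100-1  1001-  11-10
Unchecked terms (primes): 01-01, 0100-, 1-010, 100-1, 1001-, 11-10
Minterm coverage:
  m8 ⊆ 0100- [E]
  m9 ⊆ 01-01,0100-
  m13 ⊆ 01-01 [E]
  m17 ⊆ 100-1 [E]
  m18 ⊆ 1-010,1001-
  m19 ⊆ 100-1,1001-
  m26 ⊆ 1-010,11-10
  m30 ⊆ 11-10 [E]
E = {01-01, 0100-, 100-1, 11-10}

4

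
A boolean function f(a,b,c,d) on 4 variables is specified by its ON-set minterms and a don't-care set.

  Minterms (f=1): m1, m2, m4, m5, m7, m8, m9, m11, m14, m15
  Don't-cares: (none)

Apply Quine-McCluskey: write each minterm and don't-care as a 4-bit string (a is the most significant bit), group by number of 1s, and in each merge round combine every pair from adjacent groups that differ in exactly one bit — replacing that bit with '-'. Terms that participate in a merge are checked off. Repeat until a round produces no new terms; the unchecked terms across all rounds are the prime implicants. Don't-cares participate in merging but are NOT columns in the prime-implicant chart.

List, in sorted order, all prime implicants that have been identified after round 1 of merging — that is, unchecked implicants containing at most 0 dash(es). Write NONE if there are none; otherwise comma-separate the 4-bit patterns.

0010

size-2^0 implicants → 0001(✓)  0010  0100(✓)  0101(✓)  0111(✓)  1000(✓)  1001(✓)  1011(✓)  1110(✓)  1111(✓)
size-2^1 implicants → -001  -111  0-01  01-1  010-  1-11  10-1  100-  111-
Unchecked terms (primes): -001, -111, 0-01, 0010, 01-1, 010-, 1-11, 10-1, 100-, 111-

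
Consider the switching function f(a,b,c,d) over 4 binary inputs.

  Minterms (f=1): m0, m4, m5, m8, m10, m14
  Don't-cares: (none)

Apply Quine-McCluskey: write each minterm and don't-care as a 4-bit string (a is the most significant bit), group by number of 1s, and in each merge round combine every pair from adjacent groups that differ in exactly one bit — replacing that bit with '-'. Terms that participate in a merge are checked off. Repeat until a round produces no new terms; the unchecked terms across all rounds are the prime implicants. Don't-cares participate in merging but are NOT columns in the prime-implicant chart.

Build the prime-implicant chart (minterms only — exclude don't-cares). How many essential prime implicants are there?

size-2^0 implicants → 0000(✓)  0100(✓)  0101(✓)  1000(✓)  1010(✓)  1110(✓)
size-2^1 implicants → -000  0-00  010-  1-10  10-0
Unchecked terms (primes): -000, 0-00, 010-, 1-10, 10-0
Minterm coverage:
  m0 ⊆ -000,0-00
  m4 ⊆ 0-00,010-
  m5 ⊆ 010- [E]
  m8 ⊆ -000,10-0
  m10 ⊆ 1-10,10-0
  m14 ⊆ 1-10 [E]
E = {010-, 1-10}

2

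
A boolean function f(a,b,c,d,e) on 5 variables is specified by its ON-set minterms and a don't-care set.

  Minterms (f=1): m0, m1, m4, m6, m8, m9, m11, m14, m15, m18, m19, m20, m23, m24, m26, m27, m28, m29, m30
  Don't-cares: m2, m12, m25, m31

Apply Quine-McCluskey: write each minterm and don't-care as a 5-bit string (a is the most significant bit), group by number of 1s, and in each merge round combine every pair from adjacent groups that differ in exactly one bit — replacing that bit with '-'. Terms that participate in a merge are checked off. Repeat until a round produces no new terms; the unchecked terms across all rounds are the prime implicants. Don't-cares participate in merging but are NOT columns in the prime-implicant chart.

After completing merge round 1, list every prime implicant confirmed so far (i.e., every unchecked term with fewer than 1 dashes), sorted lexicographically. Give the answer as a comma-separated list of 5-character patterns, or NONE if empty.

NONE

[col 0] 00000*, 00001*, 00010*, 00100*, 00110*, 01000*, 01001*, 01011*, 01100*, 01110*, 01111*, 10010*, 10011*, 10100*, 10111*, 11000*, 11001*, 11010*, 11011*, 11100*, 11101*, 11110*, 11111*
[col 1] -0010, -0100*, -1000*, -1001*, -1011*, -1100*, -1110*, -1111*, 0-000*, 0-001*, 0-100*, 0-110*, 00-00*, 00-10*, 000-0*, 0000-*, 001-0*, 01-00*, 01-11*, 010-1*, 0100-*, 011-0*, 0111-*, 1-010*, 1-011*, 1-100*, 1-111*, 10-11*, 1001-*, 11-00*, 11-01*, 11-10*, 11-11*, 110-0*, 110-1*, 1100-*, 1101-*, 111-0*, 111-1*, 1110-*, 1111-*
[col 2] --100, -1-00, -1-11, -10-1, -100-, -11-0, -111-, 0--00, 0-00-, 0-1-0, 00--0, 1--11, 1-01-, 11--0*, 11--1*, 11-0-*, 11-1-*, 110--*, 111--*
[col 3] 11---
Prime implicants: --100, -0010, -1-00, -1-11, -10-1, -100-, -11-0, -111-, 0--00, 0-00-, 0-1-0, 00--0, 1--11, 1-01-, 11---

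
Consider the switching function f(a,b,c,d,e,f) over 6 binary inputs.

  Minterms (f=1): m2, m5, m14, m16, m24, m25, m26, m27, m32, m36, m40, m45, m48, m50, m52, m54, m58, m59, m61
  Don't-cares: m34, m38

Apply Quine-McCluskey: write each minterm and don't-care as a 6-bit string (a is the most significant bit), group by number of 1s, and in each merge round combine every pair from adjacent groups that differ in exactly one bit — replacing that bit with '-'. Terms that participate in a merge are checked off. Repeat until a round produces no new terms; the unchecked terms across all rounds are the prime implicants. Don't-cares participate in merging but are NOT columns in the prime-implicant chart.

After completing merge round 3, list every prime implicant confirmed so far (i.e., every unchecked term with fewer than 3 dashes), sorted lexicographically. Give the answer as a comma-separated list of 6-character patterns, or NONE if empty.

-00010, -10000, -1101-, 000101, 001110, 01-000, 0110--, 1-1101, 10-000, 11-010

Round 0: 000010✓ 000101 001110 010000✓ 011000✓ 011001✓ 011010✓ 011011✓ 100000✓ 100010✓ 100100✓ 100110✓ 101000✓ 101101✓ 110000✓ 110010✓ 110100✓ 110110✓ 111010✓ 111011✓ 111101✓
Round 1: -00010 -10000 -11010✓ -11011✓ 01-000 0110-0✓ 0110-1✓ 01100-✓ 01101-✓ 1-0000✓ 1-0010✓ 1-0100✓ 1-0110✓ 1-1101 10-000 100-00✓ 100-10✓ 1000-0✓ 1001-0✓ 11-010 110-00✓ 110-10✓ 1100-0✓ 1101-0✓ 11101-✓
Round 2: -1101- 0110-- 1-0-00✓ 1-0-10✓ 1-00-0✓ 1-01-0✓ 100--0✓ 110--0✓
Round 3: 1-0--0
PIs = {-00010, -10000, -1101-, 000101, 001110, 01-000, 0110--, 1-0--0, 1-1101, 10-000, 11-010}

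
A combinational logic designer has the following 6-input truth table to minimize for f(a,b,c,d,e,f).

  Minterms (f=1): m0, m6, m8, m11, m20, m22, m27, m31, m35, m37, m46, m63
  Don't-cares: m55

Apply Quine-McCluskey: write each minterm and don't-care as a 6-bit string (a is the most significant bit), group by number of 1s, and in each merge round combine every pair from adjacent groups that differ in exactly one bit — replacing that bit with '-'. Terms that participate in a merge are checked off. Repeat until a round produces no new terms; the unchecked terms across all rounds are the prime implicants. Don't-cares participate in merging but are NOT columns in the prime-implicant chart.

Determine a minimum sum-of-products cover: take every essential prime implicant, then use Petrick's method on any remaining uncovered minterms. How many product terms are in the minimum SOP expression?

8

size-2^0 implicants → 000000(✓)  000110(✓)  001000(✓)  001011(✓)  010100(✓)  010110(✓)  011011(✓)  011111(✓)  100011  100101  101110  110111(✓)  111111(✓)
size-2^1 implicants → -11111  0-0110  0-1011  00-000  0101-0  011-11  11-111
Unchecked terms (primes): -11111, 0-0110, 0-1011, 00-000, 0101-0, 011-11, 100011, 100101, 101110, 11-111
Minterm coverage:
  m0 ⊆ 00-000 [E]
  m6 ⊆ 0-0110 [E]
  m8 ⊆ 00-000 [E]
  m11 ⊆ 0-1011 [E]
  m20 ⊆ 0101-0 [E]
  m22 ⊆ 0-0110,0101-0
  m27 ⊆ 0-1011,011-11
  m31 ⊆ -11111,011-11
  m35 ⊆ 100011 [E]
  m37 ⊆ 100101 [E]
  m46 ⊆ 101110 [E]
  m63 ⊆ -11111,11-111
E = {0-0110, 0-1011, 00-000, 0101-0, 100011, 100101, 101110}
Petrick residual → -11111
Cover = bcdef + a'c'def' + a'cd'ef + a'b'd'e'f' + a'bc'df' + ab'c'd'ef + ab'c'de'f + ab'cdef'  |cover|=8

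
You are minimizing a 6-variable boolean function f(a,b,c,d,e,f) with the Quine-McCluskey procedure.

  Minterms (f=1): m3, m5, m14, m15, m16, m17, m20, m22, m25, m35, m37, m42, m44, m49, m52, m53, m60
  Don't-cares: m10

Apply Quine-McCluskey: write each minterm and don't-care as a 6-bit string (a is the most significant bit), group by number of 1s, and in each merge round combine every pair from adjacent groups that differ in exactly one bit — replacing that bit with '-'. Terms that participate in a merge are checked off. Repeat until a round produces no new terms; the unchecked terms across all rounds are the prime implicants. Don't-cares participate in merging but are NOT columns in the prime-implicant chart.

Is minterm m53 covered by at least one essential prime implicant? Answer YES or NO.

size-2^0 implicants → 000011(✓)  000101(✓)  001010(✓)  001110(✓)  001111(✓)  010000(✓)  010001(✓)  010100(✓)  010110(✓)  011001(✓)  100011(✓)  100101(✓)  101010(✓)  101100(✓)  110001(✓)  110100(✓)  110101(✓)  111100(✓)
size-2^1 implicants → -00011  -00101  -01010  -10001  -10100  001-10  00111-  01-001  010-00  01000-  0101-0  1-0101  1-1100  11-100  110-01  11010-
Unchecked terms (primes): -00011, -00101, -01010, -10001, -10100, 001-10, 00111-, 01-001, 010-00, 01000-, 0101-0, 1-0101, 1-1100, 11-100, 110-01, 11010-
Minterm coverage:
  m3 ⊆ -00011 [E]
  m5 ⊆ -00101 [E]
  m14 ⊆ 001-10,00111-
  m15 ⊆ 00111- [E]
  m16 ⊆ 010-00,01000-
  m17 ⊆ -10001,01-001,01000-
  m20 ⊆ -10100,010-00,0101-0
  m22 ⊆ 0101-0 [E]
  m25 ⊆ 01-001 [E]
  m35 ⊆ -00011 [E]
  m37 ⊆ -00101,1-0101
  m42 ⊆ -01010 [E]
  m44 ⊆ 1-1100 [E]
  m49 ⊆ -10001,110-01
  m52 ⊆ -10100,11-100,11010-
  m53 ⊆ 1-0101,110-01,11010-
  m60 ⊆ 1-1100,11-100
E = {-00011, -00101, -01010, 00111-, 01-001, 0101-0, 1-1100}

NO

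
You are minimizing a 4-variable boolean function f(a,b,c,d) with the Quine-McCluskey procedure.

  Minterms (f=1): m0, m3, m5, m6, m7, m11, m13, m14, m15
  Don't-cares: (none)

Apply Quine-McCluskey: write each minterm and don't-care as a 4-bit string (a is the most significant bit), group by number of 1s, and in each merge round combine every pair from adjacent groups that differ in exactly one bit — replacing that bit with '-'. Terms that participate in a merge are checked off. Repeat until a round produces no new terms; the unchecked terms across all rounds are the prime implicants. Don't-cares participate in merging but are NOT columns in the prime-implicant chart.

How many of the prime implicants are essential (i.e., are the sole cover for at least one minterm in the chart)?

[col 0] 0000, 0011*, 0101*, 0110*, 0111*, 1011*, 1101*, 1110*, 1111*
[col 1] -011*, -101*, -110*, -111*, 0-11*, 01-1*, 011-*, 1-11*, 11-1*, 111-*
[col 2] --11, -1-1, -11-
Prime implicants: --11, -1-1, -11-, 0000
PI chart (minterm → PIs covering it):
  0 | 0000  (sole → essential)
  3 | --11  (sole → essential)
  5 | -1-1  (sole → essential)
  6 | -11-  (sole → essential)
  7 | --11,-1-1,-11-
  11 | --11  (sole → essential)
  13 | -1-1  (sole → essential)
  14 | -11-  (sole → essential)
  15 | --11,-1-1,-11-
Essential prime implicants: --11, -1-1, -11-, 0000

4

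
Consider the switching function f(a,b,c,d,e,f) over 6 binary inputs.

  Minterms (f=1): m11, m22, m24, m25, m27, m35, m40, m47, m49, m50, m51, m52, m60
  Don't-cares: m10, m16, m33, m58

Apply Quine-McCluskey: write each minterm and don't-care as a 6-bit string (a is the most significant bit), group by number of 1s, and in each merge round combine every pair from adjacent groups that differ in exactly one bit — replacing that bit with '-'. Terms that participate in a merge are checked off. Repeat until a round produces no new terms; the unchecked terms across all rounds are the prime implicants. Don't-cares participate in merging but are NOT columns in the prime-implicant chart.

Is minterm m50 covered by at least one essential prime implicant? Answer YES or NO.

NO

Round 0: 001010✓ 001011✓ 010000✓ 010110 011000✓ 011001✓ 011011✓ 100001✓ 100011✓ 101000 101111 110001✓ 110010✓ 110011✓ 110100✓ 111010✓ 111100✓
Round 1: 0-1011 00101- 01-000 0110-1 01100- 1-0001✓ 1-0011✓ 1000-1✓ 11-010 11-100 1100-1✓ 11001-
Round 2: 1-00-1
PIs = {0-1011, 00101-, 01-000, 010110, 0110-1, 01100-, 1-00-1, 101000, 101111, 11-010, 11-100, 11001-}
Coverage chart:
  m11: 0-1011,00101-
  m22: 010110 ←essential
  m24: 01-000,01100-
  m25: 0110-1,01100-
  m27: 0-1011,0110-1
  m35: 1-00-1 ←essential
  m40: 101000 ←essential
  m47: 101111 ←essential
  m49: 1-00-1 ←essential
  m50: 11-010,11001-
  m51: 1-00-1,11001-
  m52: 11-100 ←essential
  m60: 11-100 ←essential
Essential: 010110, 1-00-1, 101000, 101111, 11-100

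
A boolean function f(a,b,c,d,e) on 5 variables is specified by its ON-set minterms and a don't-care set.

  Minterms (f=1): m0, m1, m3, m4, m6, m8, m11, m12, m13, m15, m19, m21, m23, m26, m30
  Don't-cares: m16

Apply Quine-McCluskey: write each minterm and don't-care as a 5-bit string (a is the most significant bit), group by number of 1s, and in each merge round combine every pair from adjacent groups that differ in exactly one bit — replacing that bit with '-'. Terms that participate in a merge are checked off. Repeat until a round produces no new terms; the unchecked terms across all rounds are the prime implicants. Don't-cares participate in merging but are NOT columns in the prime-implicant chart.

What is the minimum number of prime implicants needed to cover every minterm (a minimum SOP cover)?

8

Round 0: 00000✓ 00001✓ 00011✓ 00100✓ 00110✓ 01000✓ 01011✓ 01100✓ 01101✓ 01111✓ 10000✓ 10011✓ 10101✓ 10111✓ 11010✓ 11110✓
Round 1: -0000 -0011 0-000✓ 0-011 0-100✓ 00-00✓ 000-1 0000- 001-0 01-00✓ 01-11 011-1 0110- 10-11 101-1 11-10
Round 2: 0--00
PIs = {-0000, -0011, 0--00, 0-011, 000-1, 0000-, 001-0, 01-11, 011-1, 0110-, 10-11, 101-1, 11-10}
Coverage chart:
  m0: -0000,0--00,0000-
  m1: 000-1,0000-
  m3: -0011,0-011,000-1
  m4: 0--00,001-0
  m6: 001-0 ←essential
  m8: 0--00 ←essential
  m11: 0-011,01-11
  m12: 0--00,0110-
  m13: 011-1,0110-
  m15: 01-11,011-1
  m19: -0011,10-11
  m21: 101-1 ←essential
  m23: 10-11,101-1
  m26: 11-10 ←essential
  m30: 11-10 ←essential
Essential: 0--00, 001-0, 101-1, 11-10
Petrick residual → -0011, 0-011, 000-1, 011-1
Min cover (8 terms): b'c'de + a'd'e' + a'c'de + a'b'c'e + a'b'ce' + a'bce + ab'ce + abde'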